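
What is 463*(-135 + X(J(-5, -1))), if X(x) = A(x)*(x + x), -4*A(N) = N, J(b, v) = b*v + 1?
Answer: -70839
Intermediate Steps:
J(b, v) = 1 + b*v
A(N) = -N/4
X(x) = -x²/2 (X(x) = (-x/4)*(x + x) = (-x/4)*(2*x) = -x²/2)
463*(-135 + X(J(-5, -1))) = 463*(-135 - (1 - 5*(-1))²/2) = 463*(-135 - (1 + 5)²/2) = 463*(-135 - ½*6²) = 463*(-135 - ½*36) = 463*(-135 - 18) = 463*(-153) = -70839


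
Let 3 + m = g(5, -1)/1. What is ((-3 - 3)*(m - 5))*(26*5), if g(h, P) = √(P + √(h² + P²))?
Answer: 6240 - 780*√(-1 + √26) ≈ 4660.8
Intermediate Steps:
g(h, P) = √(P + √(P² + h²))
m = -3 + √(-1 + √26) (m = -3 + √(-1 + √((-1)² + 5²))/1 = -3 + √(-1 + √(1 + 25))*1 = -3 + √(-1 + √26)*1 = -3 + √(-1 + √26) ≈ -0.97540)
((-3 - 3)*(m - 5))*(26*5) = ((-3 - 3)*((-3 + √(-1 + √26)) - 5))*(26*5) = -6*(-8 + √(-1 + √26))*130 = (48 - 6*√(-1 + √26))*130 = 6240 - 780*√(-1 + √26)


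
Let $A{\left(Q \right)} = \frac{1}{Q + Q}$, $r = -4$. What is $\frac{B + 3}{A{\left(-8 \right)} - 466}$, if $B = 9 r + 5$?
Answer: $\frac{448}{7457} \approx 0.060078$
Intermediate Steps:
$A{\left(Q \right)} = \frac{1}{2 Q}$
$B = -31$ ($B = 9 \left(-4\right) + 5 = -36 + 5 = -31$)
$\frac{B + 3}{A{\left(-8 \right)} - 466} = \frac{-31 + 3}{\frac{1}{2 \left(-8\right)} - 466} = - \frac{28}{\frac{1}{2} \left(- \frac{1}{8}\right) - 466} = - \frac{28}{- \frac{1}{16} - 466} = - \frac{28}{- \frac{7457}{16}} = \left(-28\right) \left(- \frac{16}{7457}\right) = \frac{448}{7457}$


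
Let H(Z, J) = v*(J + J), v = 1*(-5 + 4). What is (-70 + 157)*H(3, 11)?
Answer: -1914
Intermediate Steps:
v = -1 (v = 1*(-1) = -1)
H(Z, J) = -2*J (H(Z, J) = -(J + J) = -2*J)
(-70 + 157)*H(3, 11) = (-70 + 157)*(-2*11) = 87*(-22) = -1914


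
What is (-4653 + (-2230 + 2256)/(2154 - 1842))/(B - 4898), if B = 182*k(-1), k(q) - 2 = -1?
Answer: 55835/56592 ≈ 0.98662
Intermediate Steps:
k(q) = 1 (k(q) = 2 - 1 = 1)
B = 182 (B = 182*1 = 182)
(-4653 + (-2230 + 2256)/(2154 - 1842))/(B - 4898) = (-4653 + (-2230 + 2256)/(2154 - 1842))/(182 - 4898) = (-4653 + 26/312)/(-4716) = (-4653 + 26*(1/312))*(-1/4716) = (-4653 + 1/12)*(-1/4716) = -55835/12*(-1/4716) = 55835/56592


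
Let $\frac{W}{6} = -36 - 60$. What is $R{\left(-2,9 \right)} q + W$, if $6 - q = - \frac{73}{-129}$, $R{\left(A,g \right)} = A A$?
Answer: $- \frac{71500}{129} \approx -554.26$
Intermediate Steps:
$R{\left(A,g \right)} = A^{2}$
$W = -576$ ($W = 6 \left(-36 - 60\right) = 6 \left(-96\right) = -576$)
$q = \frac{701}{129}$ ($q = 6 - - \frac{73}{-129} = 6 - \left(-73\right) \left(- \frac{1}{129}\right) = 6 - \frac{73}{129} = \frac{701}{129} \approx 5.4341$)
$R{\left(-2,9 \right)} q + W = \left(-2\right)^{2} \cdot \frac{701}{129} - 576 = 4 \cdot \frac{701}{129} - 576 = \frac{2804}{129} - 576 = - \frac{71500}{129}$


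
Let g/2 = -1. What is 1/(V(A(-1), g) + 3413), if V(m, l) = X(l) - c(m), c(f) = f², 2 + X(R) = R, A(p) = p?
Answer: 1/3408 ≈ 0.00029343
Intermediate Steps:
g = -2 (g = 2*(-1) = -2)
X(R) = -2 + R
V(m, l) = -2 + l - m² (V(m, l) = (-2 + l) - m² = -2 + l - m²)
1/(V(A(-1), g) + 3413) = 1/((-2 - 2 - 1*(-1)²) + 3413) = 1/((-2 - 2 - 1*1) + 3413) = 1/((-2 - 2 - 1) + 3413) = 1/(-5 + 3413) = 1/3408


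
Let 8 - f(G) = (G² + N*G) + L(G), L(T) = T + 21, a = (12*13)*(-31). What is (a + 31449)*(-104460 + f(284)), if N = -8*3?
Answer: -4753001961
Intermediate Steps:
N = -24
a = -4836 (a = 156*(-31) = -4836)
L(T) = 21 + T
f(G) = -13 - G² + 23*G (f(G) = 8 - ((G² - 24*G) + (21 + G)) = 8 - (21 + G² - 23*G) = 8 + (-21 - G² + 23*G) = -13 - G² + 23*G)
(a + 31449)*(-104460 + f(284)) = (-4836 + 31449)*(-104460 + (-13 - 1*284² + 23*284)) = 26613*(-104460 + (-13 - 1*80656 + 6532)) = 26613*(-104460 + (-13 - 80656 + 6532)) = 26613*(-104460 - 74137) = 26613*(-178597) = -4753001961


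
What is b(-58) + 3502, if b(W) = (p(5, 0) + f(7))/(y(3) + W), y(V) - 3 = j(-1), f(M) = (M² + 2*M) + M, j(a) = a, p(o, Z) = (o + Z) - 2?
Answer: 196039/56 ≈ 3500.7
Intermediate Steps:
p(o, Z) = -2 + Z + o (p(o, Z) = (Z + o) - 2 = -2 + Z + o)
f(M) = M² + 3*M
y(V) = 2 (y(V) = 3 - 1 = 2)
b(W) = 73/(2 + W) (b(W) = ((-2 + 0 + 5) + 7*(3 + 7))/(2 + W) = (3 + 7*10)/(2 + W) = (3 + 70)/(2 + W) = 73/(2 + W))
b(-58) + 3502 = 73/(2 - 58) + 3502 = 73/(-56) + 3502 = 73*(-1/56) + 3502 = -73/56 + 3502 = 196039/56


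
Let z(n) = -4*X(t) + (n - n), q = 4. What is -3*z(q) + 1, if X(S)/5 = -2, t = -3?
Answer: -119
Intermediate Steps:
X(S) = -10 (X(S) = 5*(-2) = -10)
z(n) = 40 (z(n) = -4*(-10) + (n - n) = 40 + 0 = 40)
-3*z(q) + 1 = -3*40 + 1 = -120 + 1 = -119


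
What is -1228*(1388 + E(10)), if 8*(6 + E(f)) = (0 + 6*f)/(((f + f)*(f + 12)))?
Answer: -74673145/44 ≈ -1.6971e+6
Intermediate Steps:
E(f) = -6 + 3/(8*(12 + f)) (E(f) = -6 + ((0 + 6*f)/(((f + f)*(f + 12))))/8 = -6 + ((6*f)/(((2*f)*(12 + f))))/8 = -6 + ((6*f)/((2*f*(12 + f))))/8 = -6 + ((6*f)*(1/(2*f*(12 + f))))/8 = -6 + (3/(12 + f))/8 = -6 + 3/(8*(12 + f)))
-1228*(1388 + E(10)) = -1228*(1388 + 3*(-191 - 16*10)/(8*(12 + 10))) = -1228*(1388 + (3/8)*(-191 - 160)/22) = -1228*(1388 + (3/8)*(1/22)*(-351)) = -1228*(1388 - 1053/176) = -1228*243235/176 = -74673145/44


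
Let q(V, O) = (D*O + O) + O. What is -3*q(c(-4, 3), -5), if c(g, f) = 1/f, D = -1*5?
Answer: -45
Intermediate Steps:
D = -5
q(V, O) = -3*O (q(V, O) = (-5*O + O) + O = -4*O + O = -3*O)
-3*q(c(-4, 3), -5) = -(-9)*(-5) = -3*15 = -45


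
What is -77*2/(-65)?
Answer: 154/65 ≈ 2.3692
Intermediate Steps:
-77*2/(-65) = -154*(-1/65) = 154/65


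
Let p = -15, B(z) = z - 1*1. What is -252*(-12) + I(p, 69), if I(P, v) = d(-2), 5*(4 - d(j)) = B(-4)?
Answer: 3029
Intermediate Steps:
B(z) = -1 + z (B(z) = z - 1 = -1 + z)
d(j) = 5 (d(j) = 4 - (-1 - 4)/5 = 4 - ⅕*(-5) = 4 + 1 = 5)
I(P, v) = 5
-252*(-12) + I(p, 69) = -252*(-12) + 5 = 3024 + 5 = 3029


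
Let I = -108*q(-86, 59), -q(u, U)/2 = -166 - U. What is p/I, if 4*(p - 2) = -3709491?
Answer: 3709483/194400 ≈ 19.082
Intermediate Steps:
q(u, U) = 332 + 2*U (q(u, U) = -2*(-166 - U) = 332 + 2*U)
p = -3709483/4 (p = 2 + (¼)*(-3709491) = 2 - 3709491/4 = -3709483/4 ≈ -9.2737e+5)
I = -48600 (I = -108*(332 + 2*59) = -108*(332 + 118) = -108*450 = -48600)
p/I = -3709483/4/(-48600) = -3709483/4*(-1/48600) = 3709483/194400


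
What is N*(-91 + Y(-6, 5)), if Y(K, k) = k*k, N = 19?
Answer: -1254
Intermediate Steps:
Y(K, k) = k**2
N*(-91 + Y(-6, 5)) = 19*(-91 + 5**2) = 19*(-91 + 25) = 19*(-66) = -1254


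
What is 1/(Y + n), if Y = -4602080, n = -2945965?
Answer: -1/7548045 ≈ -1.3248e-7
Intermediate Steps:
1/(Y + n) = 1/(-4602080 - 2945965) = 1/(-7548045) = -1/7548045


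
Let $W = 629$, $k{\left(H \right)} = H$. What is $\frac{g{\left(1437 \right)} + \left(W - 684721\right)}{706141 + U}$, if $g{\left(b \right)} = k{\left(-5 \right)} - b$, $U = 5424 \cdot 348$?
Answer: $- \frac{685534}{2593693} \approx -0.26431$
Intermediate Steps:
$U = 1887552$
$g{\left(b \right)} = -5 - b$
$\frac{g{\left(1437 \right)} + \left(W - 684721\right)}{706141 + U} = \frac{\left(-5 - 1437\right) + \left(629 - 684721\right)}{706141 + 1887552} = \frac{\left(-5 - 1437\right) + \left(629 - 684721\right)}{2593693} = \left(-1442 - 684092\right) \frac{1}{2593693} = \left(-685534\right) \frac{1}{2593693} = - \frac{685534}{2593693}$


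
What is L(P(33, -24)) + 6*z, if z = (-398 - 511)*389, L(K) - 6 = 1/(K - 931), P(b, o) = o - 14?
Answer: -2055830401/969 ≈ -2.1216e+6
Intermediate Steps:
P(b, o) = -14 + o
L(K) = 6 + 1/(-931 + K) (L(K) = 6 + 1/(K - 931) = 6 + 1/(-931 + K))
z = -353601 (z = -909*389 = -353601)
L(P(33, -24)) + 6*z = (-5585 + 6*(-14 - 24))/(-931 + (-14 - 24)) + 6*(-353601) = (-5585 + 6*(-38))/(-931 - 38) - 2121606 = (-5585 - 228)/(-969) - 2121606 = -1/969*(-5813) - 2121606 = 5813/969 - 2121606 = -2055830401/969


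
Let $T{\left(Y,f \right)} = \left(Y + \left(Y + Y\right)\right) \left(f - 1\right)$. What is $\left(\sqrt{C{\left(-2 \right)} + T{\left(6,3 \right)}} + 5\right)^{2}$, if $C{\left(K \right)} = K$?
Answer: $\left(5 + \sqrt{34}\right)^{2} \approx 117.31$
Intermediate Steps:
$T{\left(Y,f \right)} = 3 Y \left(-1 + f\right)$ ($T{\left(Y,f \right)} = \left(Y + 2 Y\right) \left(-1 + f\right) = 3 Y \left(-1 + f\right)$)
$\left(\sqrt{C{\left(-2 \right)} + T{\left(6,3 \right)}} + 5\right)^{2} = \left(\sqrt{-2 + 3 \cdot 6 \left(-1 + 3\right)} + 5\right)^{2} = \left(\sqrt{-2 + 3 \cdot 6 \cdot 2} + 5\right)^{2} = \left(\sqrt{-2 + 36} + 5\right)^{2} = \left(\sqrt{34} + 5\right)^{2} = \left(5 + \sqrt{34}\right)^{2}$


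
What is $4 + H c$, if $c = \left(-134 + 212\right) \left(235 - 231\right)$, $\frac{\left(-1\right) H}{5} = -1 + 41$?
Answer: $-62396$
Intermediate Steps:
$H = -200$ ($H = - 5 \left(-1 + 41\right) = \left(-5\right) 40 = -200$)
$c = 312$ ($c = 78 \cdot 4 = 312$)
$4 + H c = 4 - 62400 = -62396$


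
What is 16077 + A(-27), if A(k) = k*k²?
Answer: -3606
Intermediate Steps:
A(k) = k³
16077 + A(-27) = 16077 + (-27)³ = 16077 - 19683 = -3606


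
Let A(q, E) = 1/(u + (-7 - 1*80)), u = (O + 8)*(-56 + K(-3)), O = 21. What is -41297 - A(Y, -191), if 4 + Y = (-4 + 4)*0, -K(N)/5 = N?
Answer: -52694971/1276 ≈ -41297.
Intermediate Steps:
K(N) = -5*N
Y = -4 (Y = -4 + (-4 + 4)*0 = -4 + 0*0 = -4 + 0 = -4)
u = -1189 (u = (21 + 8)*(-56 - 5*(-3)) = 29*(-56 + 15) = 29*(-41) = -1189)
A(q, E) = -1/1276 (A(q, E) = 1/(-1189 + (-7 - 1*80)) = 1/(-1189 + (-7 - 80)) = 1/(-1189 - 87) = 1/(-1276) = -1/1276)
-41297 - A(Y, -191) = -41297 - 1*(-1/1276) = -41297 + 1/1276 = -52694971/1276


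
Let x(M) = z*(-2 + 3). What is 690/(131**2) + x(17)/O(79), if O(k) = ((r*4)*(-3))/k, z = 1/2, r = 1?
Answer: -1339159/411864 ≈ -3.2515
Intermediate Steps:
z = 1/2 ≈ 0.50000
O(k) = -12/k (O(k) = ((1*4)*(-3))/k = (4*(-3))/k = -12/k)
x(M) = 1/2 (x(M) = (-2 + 3)/2 = (1/2)*1 = 1/2)
690/(131**2) + x(17)/O(79) = 690/(131**2) + 1/(2*((-12/79))) = 690/17161 + 1/(2*((-12*1/79))) = 690*(1/17161) + 1/(2*(-12/79)) = 690/17161 + (1/2)*(-79/12) = 690/17161 - 79/24 = -1339159/411864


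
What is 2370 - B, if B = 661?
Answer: 1709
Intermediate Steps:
2370 - B = 2370 - 1*661 = 2370 - 661 = 1709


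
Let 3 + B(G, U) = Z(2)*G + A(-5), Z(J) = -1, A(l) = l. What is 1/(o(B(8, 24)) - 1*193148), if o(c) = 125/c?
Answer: -16/3090493 ≈ -5.1772e-6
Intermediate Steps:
B(G, U) = -8 - G (B(G, U) = -3 + (-G - 5) = -3 + (-5 - G) = -8 - G)
1/(o(B(8, 24)) - 1*193148) = 1/(125/(-8 - 1*8) - 1*193148) = 1/(125/(-8 - 8) - 193148) = 1/(125/(-16) - 193148) = 1/(125*(-1/16) - 193148) = 1/(-125/16 - 193148) = 1/(-3090493/16) = -16/3090493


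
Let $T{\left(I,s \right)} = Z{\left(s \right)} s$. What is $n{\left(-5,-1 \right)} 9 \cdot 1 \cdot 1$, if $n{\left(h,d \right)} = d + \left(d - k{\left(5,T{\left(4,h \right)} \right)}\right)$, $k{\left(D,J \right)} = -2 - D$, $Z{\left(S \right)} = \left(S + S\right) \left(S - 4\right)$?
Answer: $45$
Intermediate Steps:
$Z{\left(S \right)} = 2 S \left(-4 + S\right)$
$T{\left(I,s \right)} = 2 s^{2} \left(-4 + s\right)$ ($T{\left(I,s \right)} = 2 s \left(-4 + s\right) s = 2 s^{2} \left(-4 + s\right)$)
$n{\left(h,d \right)} = 7 + 2 d$ ($n{\left(h,d \right)} = d - \left(-2 - 5 - d\right) = d + \left(d - \left(-2 - 5\right)\right) = d + \left(d - -7\right) = d + \left(d + 7\right) = d + \left(7 + d\right) = 7 + 2 d$)
$n{\left(-5,-1 \right)} 9 \cdot 1 \cdot 1 = \left(7 + 2 \left(-1\right)\right) 9 \cdot 1 \cdot 1 = \left(7 - 2\right) 9 \cdot 1 = 5 \cdot 9 \cdot 1 = 45 \cdot 1 = 45$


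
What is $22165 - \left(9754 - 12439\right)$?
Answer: $24850$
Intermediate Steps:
$22165 - \left(9754 - 12439\right) = 22165 - -2685 = 22165 + 2685 = 24850$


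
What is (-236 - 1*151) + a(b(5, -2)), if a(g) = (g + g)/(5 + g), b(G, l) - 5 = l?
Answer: -1545/4 ≈ -386.25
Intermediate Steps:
b(G, l) = 5 + l
a(g) = 2*g/(5 + g) (a(g) = (2*g)/(5 + g) = 2*g/(5 + g))
(-236 - 1*151) + a(b(5, -2)) = (-236 - 1*151) + 2*(5 - 2)/(5 + (5 - 2)) = (-236 - 151) + 2*3/(5 + 3) = -387 + 2*3/8 = -387 + 2*3*(⅛) = -387 + ¾ = -1545/4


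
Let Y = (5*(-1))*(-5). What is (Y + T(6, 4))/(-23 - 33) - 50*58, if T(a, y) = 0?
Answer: -162425/56 ≈ -2900.4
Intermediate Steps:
Y = 25 (Y = -5*(-5) = 25)
(Y + T(6, 4))/(-23 - 33) - 50*58 = (25 + 0)/(-23 - 33) - 50*58 = 25/(-56) - 2900 = 25*(-1/56) - 2900 = -25/56 - 2900 = -162425/56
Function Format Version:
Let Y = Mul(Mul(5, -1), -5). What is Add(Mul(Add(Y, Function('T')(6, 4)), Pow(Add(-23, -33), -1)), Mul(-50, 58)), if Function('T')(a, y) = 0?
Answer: Rational(-162425, 56) ≈ -2900.4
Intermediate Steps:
Y = 25 (Y = Mul(-5, -5) = 25)
Add(Mul(Add(Y, Function('T')(6, 4)), Pow(Add(-23, -33), -1)), Mul(-50, 58)) = Add(Mul(Add(25, 0), Pow(Add(-23, -33), -1)), Mul(-50, 58)) = Add(Mul(25, Pow(-56, -1)), -2900) = Add(Mul(25, Rational(-1, 56)), -2900) = Add(Rational(-25, 56), -2900) = Rational(-162425, 56)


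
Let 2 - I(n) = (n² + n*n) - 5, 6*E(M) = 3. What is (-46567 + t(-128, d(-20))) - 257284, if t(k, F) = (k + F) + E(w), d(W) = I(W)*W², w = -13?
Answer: -1242357/2 ≈ -6.2118e+5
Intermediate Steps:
E(M) = ½ (E(M) = (⅙)*3 = ½)
I(n) = 7 - 2*n² (I(n) = 2 - ((n² + n*n) - 5) = 2 - ((n² + n²) - 5) = 2 - (2*n² - 5) = 2 - (-5 + 2*n²) = 2 + (5 - 2*n²) = 7 - 2*n²)
d(W) = W²*(7 - 2*W²) (d(W) = (7 - 2*W²)*W² = W²*(7 - 2*W²))
t(k, F) = ½ + F + k (t(k, F) = (k + F) + ½ = (F + k) + ½ = ½ + F + k)
(-46567 + t(-128, d(-20))) - 257284 = (-46567 + (½ + (-20)²*(7 - 2*(-20)²) - 128)) - 257284 = (-46567 + (½ + 400*(7 - 2*400) - 128)) - 257284 = (-46567 + (½ + 400*(7 - 800) - 128)) - 257284 = (-46567 + (½ + 400*(-793) - 128)) - 257284 = (-46567 + (½ - 317200 - 128)) - 257284 = (-46567 - 634655/2) - 257284 = -727789/2 - 257284 = -1242357/2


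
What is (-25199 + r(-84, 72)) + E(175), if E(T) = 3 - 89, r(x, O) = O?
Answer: -25213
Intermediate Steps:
E(T) = -86
(-25199 + r(-84, 72)) + E(175) = (-25199 + 72) - 86 = -25127 - 86 = -25213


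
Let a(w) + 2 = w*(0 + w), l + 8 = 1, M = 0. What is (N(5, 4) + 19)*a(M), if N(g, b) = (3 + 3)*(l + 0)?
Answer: 46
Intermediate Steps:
l = -7 (l = -8 + 1 = -7)
N(g, b) = -42 (N(g, b) = (3 + 3)*(-7 + 0) = 6*(-7) = -42)
a(w) = -2 + w² (a(w) = -2 + w*(0 + w) = -2 + w*w = -2 + w²)
(N(5, 4) + 19)*a(M) = (-42 + 19)*(-2 + 0²) = -23*(-2 + 0) = -23*(-2) = 46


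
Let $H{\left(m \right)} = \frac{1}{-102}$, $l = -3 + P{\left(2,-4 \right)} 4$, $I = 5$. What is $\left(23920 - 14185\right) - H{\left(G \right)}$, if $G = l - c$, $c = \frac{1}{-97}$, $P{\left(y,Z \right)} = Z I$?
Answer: $\frac{992971}{102} \approx 9735.0$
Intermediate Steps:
$P{\left(y,Z \right)} = 5 Z$ ($P{\left(y,Z \right)} = Z 5 = 5 Z$)
$l = -83$ ($l = -3 + 5 \left(-4\right) 4 = -3 - 80 = -83$)
$c = - \frac{1}{97} \approx -0.010309$
$G = - \frac{8050}{97}$ ($G = -83 - - \frac{1}{97} = -83 + \frac{1}{97} = - \frac{8050}{97} \approx -82.99$)
$H{\left(m \right)} = - \frac{1}{102}$
$\left(23920 - 14185\right) - H{\left(G \right)} = \left(23920 - 14185\right) - - \frac{1}{102} = \left(23920 - 14185\right) + \frac{1}{102} = 9735 + \frac{1}{102} = \frac{992971}{102}$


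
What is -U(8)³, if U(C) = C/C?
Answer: -1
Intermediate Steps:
U(C) = 1
-U(8)³ = -1*1³ = -1*1 = -1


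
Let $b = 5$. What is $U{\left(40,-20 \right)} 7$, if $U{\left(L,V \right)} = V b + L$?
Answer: $-420$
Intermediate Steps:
$U{\left(L,V \right)} = L + 5 V$ ($U{\left(L,V \right)} = V 5 + L = 5 V + L = L + 5 V$)
$U{\left(40,-20 \right)} 7 = \left(40 + 5 \left(-20\right)\right) 7 = \left(40 - 100\right) 7 = \left(-60\right) 7 = -420$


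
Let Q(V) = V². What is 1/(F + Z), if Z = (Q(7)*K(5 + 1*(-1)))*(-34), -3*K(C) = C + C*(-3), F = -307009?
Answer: -3/934355 ≈ -3.2108e-6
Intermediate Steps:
K(C) = 2*C/3 (K(C) = -(C + C*(-3))/3 = -(C - 3*C)/3 = -(-2)*C/3 = 2*C/3)
Z = -13328/3 (Z = (7²*(2*(5 + 1*(-1))/3))*(-34) = (49*(2*(5 - 1)/3))*(-34) = (49*((⅔)*4))*(-34) = (49*(8/3))*(-34) = (392/3)*(-34) = -13328/3 ≈ -4442.7)
1/(F + Z) = 1/(-307009 - 13328/3) = 1/(-934355/3) = -3/934355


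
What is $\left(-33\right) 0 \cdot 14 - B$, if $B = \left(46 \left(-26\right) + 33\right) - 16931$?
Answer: $18094$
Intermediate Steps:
$B = -18094$ ($B = \left(-1196 + 33\right) - 16931 = -1163 - 16931 = -18094$)
$\left(-33\right) 0 \cdot 14 - B = \left(-33\right) 0 \cdot 14 - -18094 = 0 \cdot 14 + 18094 = 0 + 18094 = 18094$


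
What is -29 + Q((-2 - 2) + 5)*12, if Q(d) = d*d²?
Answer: -17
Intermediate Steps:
Q(d) = d³
-29 + Q((-2 - 2) + 5)*12 = -29 + ((-2 - 2) + 5)³*12 = -29 + (-4 + 5)³*12 = -29 + 1³*12 = -29 + 1*12 = -29 + 12 = -17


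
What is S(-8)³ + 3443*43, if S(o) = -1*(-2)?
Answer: 148057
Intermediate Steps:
S(o) = 2
S(-8)³ + 3443*43 = 2³ + 3443*43 = 8 + 148049 = 148057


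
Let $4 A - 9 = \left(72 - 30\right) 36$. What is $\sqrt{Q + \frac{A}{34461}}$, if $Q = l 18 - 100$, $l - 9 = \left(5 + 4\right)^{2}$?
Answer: $\frac{3 \sqrt{9904554709}}{7658} \approx 38.987$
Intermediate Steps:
$l = 90$ ($l = 9 + \left(5 + 4\right)^{2} = 9 + 9^{2} = 9 + 81 = 90$)
$Q = 1520$ ($Q = 90 \cdot 18 - 100 = 1620 - 100 = 1520$)
$A = \frac{1521}{4}$ ($A = \frac{9}{4} + \frac{\left(72 - 30\right) 36}{4} = \frac{9}{4} + \frac{42 \cdot 36}{4} = \frac{9}{4} + \frac{1}{4} \cdot 1512 = \frac{9}{4} + 378 = \frac{1521}{4} \approx 380.25$)
$\sqrt{Q + \frac{A}{34461}} = \sqrt{1520 + \frac{1521}{4 \cdot 34461}} = \sqrt{1520 + \frac{1521}{4} \cdot \frac{1}{34461}} = \sqrt{1520 + \frac{169}{15316}} = \sqrt{\frac{23280489}{15316}} = \frac{3 \sqrt{9904554709}}{7658}$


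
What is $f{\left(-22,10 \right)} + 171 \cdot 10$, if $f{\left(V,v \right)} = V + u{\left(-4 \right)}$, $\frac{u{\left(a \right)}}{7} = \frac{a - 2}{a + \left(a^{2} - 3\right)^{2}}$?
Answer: $\frac{92826}{55} \approx 1687.7$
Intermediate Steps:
$u{\left(a \right)} = \frac{7 \left(-2 + a\right)}{a + \left(-3 + a^{2}\right)^{2}}$ ($u{\left(a \right)} = 7 \frac{a - 2}{a + \left(a^{2} - 3\right)^{2}} = 7 \frac{-2 + a}{a + \left(-3 + a^{2}\right)^{2}} = \frac{7 \left(-2 + a\right)}{a + \left(-3 + a^{2}\right)^{2}}$)
$f{\left(V,v \right)} = - \frac{14}{55} + V$ ($f{\left(V,v \right)} = V + \frac{7 \left(-2 - 4\right)}{-4 + \left(-3 + \left(-4\right)^{2}\right)^{2}} = V + 7 \frac{1}{-4 + \left(-3 + 16\right)^{2}} \left(-6\right) = V + 7 \frac{1}{-4 + 13^{2}} \left(-6\right) = V + 7 \frac{1}{-4 + 169} \left(-6\right) = V + 7 \cdot \frac{1}{165} \left(-6\right) = V - \frac{14}{55} = - \frac{14}{55} + V$)
$f{\left(-22,10 \right)} + 171 \cdot 10 = \left(- \frac{14}{55} - 22\right) + 171 \cdot 10 = - \frac{1224}{55} + 1710 = \frac{92826}{55}$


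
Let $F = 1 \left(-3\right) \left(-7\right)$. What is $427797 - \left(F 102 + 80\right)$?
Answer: $425575$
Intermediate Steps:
$F = 21$ ($F = \left(-3\right) \left(-7\right) = 21$)
$427797 - \left(F 102 + 80\right) = 427797 - \left(21 \cdot 102 + 80\right) = 427797 - \left(2142 + 80\right) = 427797 - 2222 = 425575$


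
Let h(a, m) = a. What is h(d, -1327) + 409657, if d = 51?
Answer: 409708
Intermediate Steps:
h(d, -1327) + 409657 = 51 + 409657 = 409708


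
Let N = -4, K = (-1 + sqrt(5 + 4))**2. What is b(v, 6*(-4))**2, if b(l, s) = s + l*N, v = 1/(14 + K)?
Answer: 47524/81 ≈ 586.72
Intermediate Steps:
K = 4 (K = (-1 + sqrt(9))**2 = (-1 + 3)**2 = 2**2 = 4)
v = 1/18 (v = 1/(14 + 4) = 1/18 ≈ 0.055556)
b(l, s) = s - 4*l (b(l, s) = s + l*(-4) = s - 4*l)
b(v, 6*(-4))**2 = (6*(-4) - 4*1/18)**2 = (-24 - 2/9)**2 = (-218/9)**2 = 47524/81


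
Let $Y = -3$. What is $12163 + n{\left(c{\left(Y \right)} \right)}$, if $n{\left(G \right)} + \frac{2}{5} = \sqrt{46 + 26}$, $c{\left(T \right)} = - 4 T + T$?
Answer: $\frac{60813}{5} + 6 \sqrt{2} \approx 12171.0$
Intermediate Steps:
$c{\left(T \right)} = - 3 T$
$n{\left(G \right)} = - \frac{2}{5} + 6 \sqrt{2}$ ($n{\left(G \right)} = - \frac{2}{5} + \sqrt{46 + 26} = - \frac{2}{5} + \sqrt{72} = - \frac{2}{5} + 6 \sqrt{2}$)
$12163 + n{\left(c{\left(Y \right)} \right)} = 12163 - \left(\frac{2}{5} - 6 \sqrt{2}\right) = \frac{60813}{5} + 6 \sqrt{2}$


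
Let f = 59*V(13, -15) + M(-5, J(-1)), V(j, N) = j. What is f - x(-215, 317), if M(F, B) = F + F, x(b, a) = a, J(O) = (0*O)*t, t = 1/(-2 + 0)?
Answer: 440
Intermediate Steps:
t = -½ (t = 1/(-2) = -½ ≈ -0.50000)
J(O) = 0 (J(O) = (0*O)*(-½) = 0*(-½) = 0)
M(F, B) = 2*F
f = 757 (f = 59*13 + 2*(-5) = 767 - 10 = 757)
f - x(-215, 317) = 757 - 1*317 = 757 - 317 = 440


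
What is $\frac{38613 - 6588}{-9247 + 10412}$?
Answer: $\frac{6405}{233} \approx 27.489$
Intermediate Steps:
$\frac{38613 - 6588}{-9247 + 10412} = \frac{32025}{1165} = 32025 \cdot \frac{1}{1165} = \frac{6405}{233}$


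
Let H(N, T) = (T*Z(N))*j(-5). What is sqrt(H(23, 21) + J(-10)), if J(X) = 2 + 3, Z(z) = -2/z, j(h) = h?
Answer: 5*sqrt(299)/23 ≈ 3.7590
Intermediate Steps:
J(X) = 5
H(N, T) = 10*T/N (H(N, T) = (T*(-2/N))*(-5) = -2*T/N*(-5) = 10*T/N)
sqrt(H(23, 21) + J(-10)) = sqrt(10*21/23 + 5) = sqrt(10*21*(1/23) + 5) = sqrt(210/23 + 5) = sqrt(325/23) = 5*sqrt(299)/23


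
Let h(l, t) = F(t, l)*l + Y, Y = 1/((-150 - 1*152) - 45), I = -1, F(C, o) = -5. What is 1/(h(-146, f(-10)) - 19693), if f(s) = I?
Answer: -347/6580162 ≈ -5.2734e-5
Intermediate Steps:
Y = -1/347 (Y = 1/((-150 - 152) - 45) = 1/(-302 - 45) = 1/(-347) = -1/347 ≈ -0.0028818)
f(s) = -1
h(l, t) = -1/347 - 5*l (h(l, t) = -5*l - 1/347 = -1/347 - 5*l)
1/(h(-146, f(-10)) - 19693) = 1/((-1/347 - 5*(-146)) - 19693) = 1/((-1/347 + 730) - 19693) = 1/(253309/347 - 19693) = 1/(-6580162/347) = -347/6580162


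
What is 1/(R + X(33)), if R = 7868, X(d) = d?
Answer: 1/7901 ≈ 0.00012657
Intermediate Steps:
1/(R + X(33)) = 1/(7868 + 33) = 1/7901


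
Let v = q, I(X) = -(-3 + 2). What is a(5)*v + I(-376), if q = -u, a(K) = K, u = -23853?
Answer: 119266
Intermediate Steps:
I(X) = 1 (I(X) = -1*(-1) = 1)
q = 23853 (q = -1*(-23853) = 23853)
v = 23853
a(5)*v + I(-376) = 5*23853 + 1 = 119265 + 1 = 119266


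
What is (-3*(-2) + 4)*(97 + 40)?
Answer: 1370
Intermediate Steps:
(-3*(-2) + 4)*(97 + 40) = (6 + 4)*137 = 10*137 = 1370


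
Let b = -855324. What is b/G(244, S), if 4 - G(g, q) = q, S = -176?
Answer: -23759/5 ≈ -4751.8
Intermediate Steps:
G(g, q) = 4 - q
b/G(244, S) = -855324/(4 - 1*(-176)) = -855324/(4 + 176) = -855324/180 = -855324*1/180 = -23759/5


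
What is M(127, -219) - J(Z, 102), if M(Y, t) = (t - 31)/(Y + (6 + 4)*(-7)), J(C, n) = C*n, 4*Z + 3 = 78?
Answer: -218525/114 ≈ -1916.9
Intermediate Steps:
Z = 75/4 (Z = -¾ + (¼)*78 = -¾ + 39/2 = 75/4 ≈ 18.750)
M(Y, t) = (-31 + t)/(-70 + Y) (M(Y, t) = (-31 + t)/(Y + 10*(-7)) = (-31 + t)/(Y - 70) = (-31 + t)/(-70 + Y))
M(127, -219) - J(Z, 102) = (-31 - 219)/(-70 + 127) - 75*102/4 = -250/57 - 1*3825/2 = (1/57)*(-250) - 3825/2 = -250/57 - 3825/2 = -218525/114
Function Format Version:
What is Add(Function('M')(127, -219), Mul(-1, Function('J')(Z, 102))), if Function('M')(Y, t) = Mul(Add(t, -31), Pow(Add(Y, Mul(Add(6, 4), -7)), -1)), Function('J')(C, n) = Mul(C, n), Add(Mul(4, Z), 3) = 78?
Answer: Rational(-218525, 114) ≈ -1916.9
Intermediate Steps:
Z = Rational(75, 4) (Z = Add(Rational(-3, 4), Mul(Rational(1, 4), 78)) = Add(Rational(-3, 4), Rational(39, 2)) = Rational(75, 4) ≈ 18.750)
Function('M')(Y, t) = Mul(Pow(Add(-70, Y), -1), Add(-31, t)) (Function('M')(Y, t) = Mul(Add(-31, t), Pow(Add(Y, Mul(10, -7)), -1)) = Mul(Add(-31, t), Pow(Add(Y, -70), -1)) = Mul(Add(-31, t), Pow(Add(-70, Y), -1)) = Mul(Pow(Add(-70, Y), -1), Add(-31, t)))
Add(Function('M')(127, -219), Mul(-1, Function('J')(Z, 102))) = Add(Mul(Pow(Add(-70, 127), -1), Add(-31, -219)), Mul(-1, Mul(Rational(75, 4), 102))) = Add(Mul(Pow(57, -1), -250), Mul(-1, Rational(3825, 2))) = Add(Mul(Rational(1, 57), -250), Rational(-3825, 2)) = Add(Rational(-250, 57), Rational(-3825, 2)) = Rational(-218525, 114)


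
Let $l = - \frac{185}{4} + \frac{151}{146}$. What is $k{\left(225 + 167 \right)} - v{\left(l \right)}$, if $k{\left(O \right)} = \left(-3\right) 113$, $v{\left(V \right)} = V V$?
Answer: $- \frac{203223705}{85264} \approx -2383.5$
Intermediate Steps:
$l = - \frac{13203}{292}$ ($l = \left(-185\right) \frac{1}{4} + 151 \cdot \frac{1}{146} = - \frac{185}{4} + \frac{151}{146} = - \frac{13203}{292} \approx -45.216$)
$v{\left(V \right)} = V^{2}$
$k{\left(O \right)} = -339$
$k{\left(225 + 167 \right)} - v{\left(l \right)} = -339 - \left(- \frac{13203}{292}\right)^{2} = -339 - \frac{174319209}{85264} = - \frac{203223705}{85264}$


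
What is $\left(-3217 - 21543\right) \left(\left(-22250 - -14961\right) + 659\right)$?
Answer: $164158800$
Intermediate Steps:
$\left(-3217 - 21543\right) \left(\left(-22250 - -14961\right) + 659\right) = - 24760 \left(\left(-22250 + 14961\right) + 659\right) = - 24760 \left(-7289 + 659\right) = \left(-24760\right) \left(-6630\right) = 164158800$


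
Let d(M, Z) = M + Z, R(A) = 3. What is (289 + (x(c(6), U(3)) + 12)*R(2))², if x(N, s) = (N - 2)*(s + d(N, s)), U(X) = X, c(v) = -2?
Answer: 76729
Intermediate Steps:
x(N, s) = (-2 + N)*(N + 2*s) (x(N, s) = (N - 2)*(s + (N + s)) = (-2 + N)*(N + 2*s))
(289 + (x(c(6), U(3)) + 12)*R(2))² = (289 + ((-4*3 - 2*(-2) - 2*3 - 2*(-2 + 3)) + 12)*3)² = (289 + ((-12 + 4 - 6 - 2*1) + 12)*3)² = (289 + ((-12 + 4 - 6 - 2) + 12)*3)² = (289 + (-16 + 12)*3)² = (289 - 4*3)² = (289 - 12)² = 277² = 76729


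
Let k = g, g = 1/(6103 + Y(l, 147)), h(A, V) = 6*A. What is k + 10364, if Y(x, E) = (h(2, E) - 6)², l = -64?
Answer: 63624597/6139 ≈ 10364.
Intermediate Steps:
Y(x, E) = 36 (Y(x, E) = (6*2 - 6)² = (12 - 6)² = 6² = 36)
g = 1/6139 (g = 1/(6103 + 36) = 1/6139 ≈ 0.00016289)
k = 1/6139 ≈ 0.00016289
k + 10364 = 1/6139 + 10364 = 63624597/6139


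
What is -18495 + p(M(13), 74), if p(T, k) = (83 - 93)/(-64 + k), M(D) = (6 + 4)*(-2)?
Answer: -18496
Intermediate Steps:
M(D) = -20 (M(D) = 10*(-2) = -20)
p(T, k) = -10/(-64 + k)
-18495 + p(M(13), 74) = -18495 - 10/(-64 + 74) = -18495 - 10/10 = -18495 - 10*⅒ = -18495 - 1 = -18496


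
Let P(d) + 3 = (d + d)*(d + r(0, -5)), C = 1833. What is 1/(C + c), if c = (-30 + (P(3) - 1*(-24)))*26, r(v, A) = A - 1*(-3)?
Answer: 1/1755 ≈ 0.00056980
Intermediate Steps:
r(v, A) = 3 + A (r(v, A) = A + 3 = 3 + A)
P(d) = -3 + 2*d*(-2 + d) (P(d) = -3 + (d + d)*(d + (3 - 5)) = -3 + (2*d)*(d - 2) = -3 + (2*d)*(-2 + d) = -3 + 2*d*(-2 + d))
c = -78 (c = (-30 + ((-3 - 4*3 + 2*3**2) - 1*(-24)))*26 = (-30 + ((-3 - 12 + 2*9) + 24))*26 = (-30 + ((-3 - 12 + 18) + 24))*26 = (-30 + (3 + 24))*26 = (-30 + 27)*26 = -3*26 = -78)
1/(C + c) = 1/(1833 - 78) = 1/1755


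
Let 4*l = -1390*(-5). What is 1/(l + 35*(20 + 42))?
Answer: 2/7815 ≈ 0.00025592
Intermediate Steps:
l = 3475/2 (l = (-1390*(-5))/4 = (¼)*6950 = 3475/2 ≈ 1737.5)
1/(l + 35*(20 + 42)) = 1/(3475/2 + 35*(20 + 42)) = 1/(3475/2 + 35*62) = 1/(3475/2 + 2170) = 1/(7815/2) = 2/7815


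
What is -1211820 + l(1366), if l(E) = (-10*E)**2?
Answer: 185383780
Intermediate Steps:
l(E) = 100*E**2
-1211820 + l(1366) = -1211820 + 100*1366**2 = -1211820 + 100*1865956 = -1211820 + 186595600 = 185383780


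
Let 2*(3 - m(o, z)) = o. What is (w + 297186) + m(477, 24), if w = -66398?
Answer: 461105/2 ≈ 2.3055e+5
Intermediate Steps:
m(o, z) = 3 - o/2
(w + 297186) + m(477, 24) = (-66398 + 297186) + (3 - ½*477) = 230788 + (3 - 477/2) = 230788 - 471/2 = 461105/2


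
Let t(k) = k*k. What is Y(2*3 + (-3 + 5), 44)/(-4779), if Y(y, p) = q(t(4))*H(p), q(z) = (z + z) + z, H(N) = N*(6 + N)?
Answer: -35200/1593 ≈ -22.097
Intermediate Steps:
t(k) = k**2
q(z) = 3*z (q(z) = 2*z + z = 3*z)
Y(y, p) = 48*p*(6 + p) (Y(y, p) = (3*4**2)*(p*(6 + p)) = (3*16)*(p*(6 + p)) = 48*(p*(6 + p)) = 48*p*(6 + p))
Y(2*3 + (-3 + 5), 44)/(-4779) = (48*44*(6 + 44))/(-4779) = (48*44*50)*(-1/4779) = 105600*(-1/4779) = -35200/1593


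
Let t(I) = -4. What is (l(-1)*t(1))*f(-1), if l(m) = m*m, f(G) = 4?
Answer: -16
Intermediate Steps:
l(m) = m²
(l(-1)*t(1))*f(-1) = ((-1)²*(-4))*4 = (1*(-4))*4 = -4*4 = -16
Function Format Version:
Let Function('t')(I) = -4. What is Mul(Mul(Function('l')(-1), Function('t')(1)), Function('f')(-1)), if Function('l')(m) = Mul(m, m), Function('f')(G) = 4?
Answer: -16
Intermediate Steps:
Function('l')(m) = Pow(m, 2)
Mul(Mul(Function('l')(-1), Function('t')(1)), Function('f')(-1)) = Mul(Mul(Pow(-1, 2), -4), 4) = Mul(Mul(1, -4), 4) = Mul(-4, 4) = -16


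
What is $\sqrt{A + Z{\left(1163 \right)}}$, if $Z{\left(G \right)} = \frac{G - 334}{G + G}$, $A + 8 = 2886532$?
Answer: $\frac{\sqrt{15616893448878}}{2326} \approx 1699.0$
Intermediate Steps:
$A = 2886524$ ($A = -8 + 2886532 = 2886524$)
$Z{\left(G \right)} = \frac{-334 + G}{2 G}$
$\sqrt{A + Z{\left(1163 \right)}} = \sqrt{2886524 + \frac{-334 + 1163}{2 \cdot 1163}} = \sqrt{2886524 + \frac{1}{2} \cdot \frac{1}{1163} \cdot 829} = \sqrt{2886524 + \frac{829}{2326}} = \sqrt{\frac{6714055653}{2326}} = \frac{\sqrt{15616893448878}}{2326}$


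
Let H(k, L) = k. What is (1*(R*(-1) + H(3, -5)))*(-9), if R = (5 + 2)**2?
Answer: 414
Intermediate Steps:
R = 49 (R = 7**2 = 49)
(1*(R*(-1) + H(3, -5)))*(-9) = (1*(49*(-1) + 3))*(-9) = (1*(-49 + 3))*(-9) = (1*(-46))*(-9) = -46*(-9) = 414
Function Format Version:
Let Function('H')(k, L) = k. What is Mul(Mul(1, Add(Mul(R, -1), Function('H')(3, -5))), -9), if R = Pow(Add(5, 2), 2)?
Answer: 414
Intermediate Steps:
R = 49 (R = Pow(7, 2) = 49)
Mul(Mul(1, Add(Mul(R, -1), Function('H')(3, -5))), -9) = Mul(Mul(1, Add(Mul(49, -1), 3)), -9) = Mul(Mul(1, Add(-49, 3)), -9) = Mul(Mul(1, -46), -9) = Mul(-46, -9) = 414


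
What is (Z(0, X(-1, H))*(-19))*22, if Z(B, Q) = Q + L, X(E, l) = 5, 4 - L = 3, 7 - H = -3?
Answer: -2508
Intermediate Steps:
H = 10 (H = 7 - 1*(-3) = 7 + 3 = 10)
L = 1 (L = 4 - 1*3 = 4 - 3 = 1)
Z(B, Q) = 1 + Q (Z(B, Q) = Q + 1 = 1 + Q)
(Z(0, X(-1, H))*(-19))*22 = ((1 + 5)*(-19))*22 = (6*(-19))*22 = -114*22 = -2508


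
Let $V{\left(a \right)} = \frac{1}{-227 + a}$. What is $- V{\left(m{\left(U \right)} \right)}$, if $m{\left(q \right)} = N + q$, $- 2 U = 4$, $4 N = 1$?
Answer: $\frac{4}{915} \approx 0.0043716$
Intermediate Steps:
$N = \frac{1}{4}$ ($N = \frac{1}{4} \cdot 1 = \frac{1}{4} \approx 0.25$)
$U = -2$ ($U = \left(- \frac{1}{2}\right) 4 = -2$)
$m{\left(q \right)} = \frac{1}{4} + q$
$- V{\left(m{\left(U \right)} \right)} = - \frac{1}{-227 + \left(\frac{1}{4} - 2\right)} = - \frac{1}{-227 - \frac{7}{4}} = - \frac{1}{- \frac{915}{4}} = \left(-1\right) \left(- \frac{4}{915}\right) = \frac{4}{915}$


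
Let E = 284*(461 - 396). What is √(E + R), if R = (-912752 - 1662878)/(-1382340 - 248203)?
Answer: √49083256641179630/1630543 ≈ 135.87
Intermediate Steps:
R = 2575630/1630543 (R = -2575630/(-1630543) = -2575630*(-1/1630543) = 2575630/1630543 ≈ 1.5796)
E = 18460 (E = 284*65 = 18460)
√(E + R) = √(18460 + 2575630/1630543) = √(30102399410/1630543) = √49083256641179630/1630543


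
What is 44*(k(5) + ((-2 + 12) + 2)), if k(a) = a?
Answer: 748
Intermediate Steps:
44*(k(5) + ((-2 + 12) + 2)) = 44*(5 + ((-2 + 12) + 2)) = 44*(5 + (10 + 2)) = 44*(5 + 12) = 44*17 = 748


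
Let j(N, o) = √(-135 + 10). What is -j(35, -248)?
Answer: -5*I*√5 ≈ -11.18*I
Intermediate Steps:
j(N, o) = 5*I*√5 (j(N, o) = √(-125) = 5*I*√5)
-j(35, -248) = -5*I*√5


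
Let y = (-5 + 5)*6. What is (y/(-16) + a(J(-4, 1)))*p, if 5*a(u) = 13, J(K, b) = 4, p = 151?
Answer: 1963/5 ≈ 392.60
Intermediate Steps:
a(u) = 13/5 (a(u) = (⅕)*13 = 13/5)
y = 0 (y = 0*6 = 0)
(y/(-16) + a(J(-4, 1)))*p = (0/(-16) + 13/5)*151 = (0*(-1/16) + 13/5)*151 = (0 + 13/5)*151 = (13/5)*151 = 1963/5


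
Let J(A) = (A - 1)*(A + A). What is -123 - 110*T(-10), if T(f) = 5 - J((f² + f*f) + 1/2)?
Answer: 8799272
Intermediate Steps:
J(A) = 2*A*(-1 + A) (J(A) = (-1 + A)*(2*A) = 2*A*(-1 + A))
T(f) = 5 - 2*(½ + 2*f²)*(-½ + 2*f²) (T(f) = 5 - 2*((f² + f*f) + 1/2)*(-1 + ((f² + f*f) + 1/2)) = 5 - 2*((f² + f²) + ½)*(-1 + ((f² + f²) + ½)) = 5 - 2*(2*f² + ½)*(-1 + (2*f² + ½)) = 5 - 2*(½ + 2*f²)*(-1 + (½ + 2*f²)) = 5 - 2*(½ + 2*f²)*(-½ + 2*f²))
-123 - 110*T(-10) = -123 - 110*(11/2 - 8*(-10)⁴) = -123 - 110*(11/2 - 8*10000) = -123 - 110*(11/2 - 80000) = -123 - 110*(-159989/2) = -123 + 8799395 = 8799272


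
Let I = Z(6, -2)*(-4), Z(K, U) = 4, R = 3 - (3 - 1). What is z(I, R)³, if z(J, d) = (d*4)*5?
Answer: 8000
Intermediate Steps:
R = 1 (R = 3 - 1*2 = 3 - 2 = 1)
I = -16 (I = 4*(-4) = -16)
z(J, d) = 20*d (z(J, d) = (4*d)*5 = 20*d)
z(I, R)³ = (20*1)³ = 20³ = 8000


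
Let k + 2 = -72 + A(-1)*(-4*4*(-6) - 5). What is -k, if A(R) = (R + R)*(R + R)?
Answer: -290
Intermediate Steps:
A(R) = 4*R**2 (A(R) = (2*R)*(2*R) = 4*R**2)
k = 290 (k = -2 + (-72 + (4*(-1)**2)*(-4*4*(-6) - 5)) = -2 + (-72 + (4*1)*(-16*(-6) - 5)) = -2 + (-72 + 4*(96 - 5)) = -2 + (-72 + 4*91) = -2 + (-72 + 364) = -2 + 292 = 290)
-k = -1*290 = -290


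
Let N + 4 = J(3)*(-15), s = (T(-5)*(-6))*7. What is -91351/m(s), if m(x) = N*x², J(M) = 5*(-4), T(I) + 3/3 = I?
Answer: -91351/18797184 ≈ -0.0048598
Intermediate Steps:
T(I) = -1 + I
J(M) = -20
s = 252 (s = ((-1 - 5)*(-6))*7 = -6*(-6)*7 = 36*7 = 252)
N = 296 (N = -4 - 20*(-15) = -4 + 300 = 296)
m(x) = 296*x²
-91351/m(s) = -91351/(296*252²) = -91351/(296*63504) = -91351/18797184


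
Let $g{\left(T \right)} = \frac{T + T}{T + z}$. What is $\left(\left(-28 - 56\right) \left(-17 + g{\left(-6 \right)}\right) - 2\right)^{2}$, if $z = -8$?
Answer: $1833316$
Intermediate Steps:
$g{\left(T \right)} = \frac{2 T}{-8 + T}$ ($g{\left(T \right)} = \frac{T + T}{T - 8} = \frac{2 T}{-8 + T}$)
$\left(\left(-28 - 56\right) \left(-17 + g{\left(-6 \right)}\right) - 2\right)^{2} = \left(\left(-28 - 56\right) \left(-17 + 2 \left(-6\right) \frac{1}{-8 - 6}\right) - 2\right)^{2} = \left(- 84 \left(-17 + 2 \left(-6\right) \frac{1}{-14}\right) - 2\right)^{2} = \left(- 84 \left(-17 + 2 \left(-6\right) \left(- \frac{1}{14}\right)\right) - 2\right)^{2} = \left(- 84 \left(-17 + \frac{6}{7}\right) - 2\right)^{2} = \left(\left(-84\right) \left(- \frac{113}{7}\right) - 2\right)^{2} = \left(1356 - 2\right)^{2} = 1354^{2} = 1833316$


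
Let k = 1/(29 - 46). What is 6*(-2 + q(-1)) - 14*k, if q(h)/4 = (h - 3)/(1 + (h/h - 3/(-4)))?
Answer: -8618/187 ≈ -46.086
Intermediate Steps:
k = -1/17 (k = 1/(-17) = -1/17 ≈ -0.058824)
q(h) = -48/11 + 16*h/11 (q(h) = 4*((h - 3)/(1 + (h/h - 3/(-4)))) = 4*((-3 + h)/(1 + (1 - 3*(-¼)))) = 4*((-3 + h)/(1 + (1 + ¾))) = 4*((-3 + h)/(1 + 7/4)) = 4*((-3 + h)/(11/4)) = 4*((-3 + h)*(4/11)) = 4*(-12/11 + 4*h/11) = -48/11 + 16*h/11)
6*(-2 + q(-1)) - 14*k = 6*(-2 + (-48/11 + (16/11)*(-1))) - 14*(-1/17) = 6*(-2 + (-48/11 - 16/11)) + 14/17 = 6*(-2 - 64/11) + 14/17 = 6*(-86/11) + 14/17 = -516/11 + 14/17 = -8618/187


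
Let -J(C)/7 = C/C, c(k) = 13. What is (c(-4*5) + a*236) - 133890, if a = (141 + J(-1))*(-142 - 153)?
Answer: -9462957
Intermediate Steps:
J(C) = -7 (J(C) = -7*C/C = -7*1 = -7)
a = -39530 (a = (141 - 7)*(-142 - 153) = 134*(-295) = -39530)
(c(-4*5) + a*236) - 133890 = (13 - 39530*236) - 133890 = (13 - 9329080) - 133890 = -9329067 - 133890 = -9462957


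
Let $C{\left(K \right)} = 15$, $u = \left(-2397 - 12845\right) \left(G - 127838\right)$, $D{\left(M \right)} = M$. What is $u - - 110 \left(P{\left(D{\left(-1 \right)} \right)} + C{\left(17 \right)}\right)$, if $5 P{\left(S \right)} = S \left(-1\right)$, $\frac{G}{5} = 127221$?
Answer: $-7747003942$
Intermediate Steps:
$G = 636105$ ($G = 5 \cdot 127221 = 636105$)
$P{\left(S \right)} = - \frac{S}{5}$ ($P{\left(S \right)} = \frac{S \left(-1\right)}{5} = \frac{\left(-1\right) S}{5} = - \frac{S}{5}$)
$u = -7747005614$ ($u = \left(-2397 - 12845\right) \left(636105 - 127838\right) = \left(-15242\right) 508267 = -7747005614$)
$u - - 110 \left(P{\left(D{\left(-1 \right)} \right)} + C{\left(17 \right)}\right) = -7747005614 - - 110 \left(\left(- \frac{1}{5}\right) \left(-1\right) + 15\right) = -7747005614 - - 110 \left(\frac{1}{5} + 15\right) = -7747005614 - \left(-110\right) \frac{76}{5} = -7747005614 - -1672 = -7747005614 + 1672 = -7747003942$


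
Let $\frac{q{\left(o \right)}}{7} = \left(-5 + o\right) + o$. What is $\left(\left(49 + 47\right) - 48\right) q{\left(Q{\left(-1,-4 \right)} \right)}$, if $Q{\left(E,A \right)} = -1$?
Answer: $-2352$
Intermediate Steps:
$q{\left(o \right)} = -35 + 14 o$ ($q{\left(o \right)} = 7 \left(\left(-5 + o\right) + o\right) = 7 \left(-5 + 2 o\right) = -35 + 14 o$)
$\left(\left(49 + 47\right) - 48\right) q{\left(Q{\left(-1,-4 \right)} \right)} = \left(\left(49 + 47\right) - 48\right) \left(-35 + 14 \left(-1\right)\right) = \left(96 - 48\right) \left(-35 - 14\right) = 48 \left(-49\right) = -2352$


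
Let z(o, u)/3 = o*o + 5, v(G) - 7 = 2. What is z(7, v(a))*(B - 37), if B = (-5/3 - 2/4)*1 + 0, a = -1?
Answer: -6345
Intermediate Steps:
v(G) = 9 (v(G) = 7 + 2 = 9)
z(o, u) = 15 + 3*o² (z(o, u) = 3*(o*o + 5) = 3*(o² + 5) = 3*(5 + o²) = 15 + 3*o²)
B = -13/6 (B = (-5*⅓ - 2*¼)*1 + 0 = (-5/3 - ½)*1 + 0 = -13/6*1 + 0 = -13/6 + 0 = -13/6 ≈ -2.1667)
z(7, v(a))*(B - 37) = (15 + 3*7²)*(-13/6 - 37) = (15 + 3*49)*(-235/6) = (15 + 147)*(-235/6) = 162*(-235/6) = -6345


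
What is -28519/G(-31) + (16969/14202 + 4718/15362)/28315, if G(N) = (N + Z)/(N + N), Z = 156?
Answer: 1092294682357137043/77218942200750 ≈ 14145.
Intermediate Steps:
G(N) = (156 + N)/(2*N) (G(N) = (N + 156)/(N + N) = (156 + N)/((2*N)) = (156 + N)*(1/(2*N)) = (156 + N)/(2*N))
-28519/G(-31) + (16969/14202 + 4718/15362)/28315 = -28519*(-62/(156 - 31)) + (16969/14202 + 4718/15362)/28315 = -28519/((½)*(-1/31)*125) + (16969*(1/14202) + 4718*(1/15362))*(1/28315) = -28519/(-125/62) + (16969/14202 + 2359/7681)*(1/28315) = -28519*(-62/125) + (163841407/109085562)*(1/28315) = 1768178/125 + 163841407/3088757688030 = 1092294682357137043/77218942200750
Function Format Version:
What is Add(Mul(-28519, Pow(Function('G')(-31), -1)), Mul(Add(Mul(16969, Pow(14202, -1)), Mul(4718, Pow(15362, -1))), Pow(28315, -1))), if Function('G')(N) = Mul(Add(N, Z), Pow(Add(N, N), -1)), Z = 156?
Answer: Rational(1092294682357137043, 77218942200750) ≈ 14145.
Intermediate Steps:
Function('G')(N) = Mul(Rational(1, 2), Pow(N, -1), Add(156, N)) (Function('G')(N) = Mul(Add(N, 156), Pow(Add(N, N), -1)) = Mul(Add(156, N), Pow(Mul(2, N), -1)) = Mul(Add(156, N), Mul(Rational(1, 2), Pow(N, -1))) = Mul(Rational(1, 2), Pow(N, -1), Add(156, N)))
Add(Mul(-28519, Pow(Function('G')(-31), -1)), Mul(Add(Mul(16969, Pow(14202, -1)), Mul(4718, Pow(15362, -1))), Pow(28315, -1))) = Add(Mul(-28519, Pow(Mul(Rational(1, 2), Pow(-31, -1), Add(156, -31)), -1)), Mul(Add(Mul(16969, Pow(14202, -1)), Mul(4718, Pow(15362, -1))), Pow(28315, -1))) = Add(Mul(-28519, Pow(Mul(Rational(1, 2), Rational(-1, 31), 125), -1)), Mul(Add(Mul(16969, Rational(1, 14202)), Mul(4718, Rational(1, 15362))), Rational(1, 28315))) = Add(Mul(-28519, Pow(Rational(-125, 62), -1)), Mul(Add(Rational(16969, 14202), Rational(2359, 7681)), Rational(1, 28315))) = Add(Mul(-28519, Rational(-62, 125)), Mul(Rational(163841407, 109085562), Rational(1, 28315))) = Add(Rational(1768178, 125), Rational(163841407, 3088757688030)) = Rational(1092294682357137043, 77218942200750)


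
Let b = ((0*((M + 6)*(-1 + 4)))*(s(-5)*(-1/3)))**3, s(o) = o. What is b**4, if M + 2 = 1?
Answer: 0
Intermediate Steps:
M = -1 (M = -2 + 1 = -1)
b = 0 (b = ((0*((-1 + 6)*(-1 + 4)))*(-(-5)/3))**3 = ((0*(5*3))*(-(-5)/3))**3 = ((0*15)*(-5*(-1/3)))**3 = (0*(5/3))**3 = 0**3 = 0)
b**4 = 0**4 = 0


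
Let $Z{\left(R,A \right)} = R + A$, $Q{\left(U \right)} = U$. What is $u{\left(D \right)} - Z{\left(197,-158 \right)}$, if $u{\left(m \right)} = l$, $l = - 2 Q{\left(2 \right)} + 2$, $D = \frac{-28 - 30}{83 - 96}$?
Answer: $-41$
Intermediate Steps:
$D = \frac{58}{13}$ ($D = - \frac{58}{-13} = \left(-58\right) \left(- \frac{1}{13}\right) = \frac{58}{13} \approx 4.4615$)
$Z{\left(R,A \right)} = A + R$
$l = -2$ ($l = \left(-2\right) 2 + 2 = -4 + 2 = -2$)
$u{\left(m \right)} = -2$
$u{\left(D \right)} - Z{\left(197,-158 \right)} = -2 - \left(-158 + 197\right) = -2 - 39 = -41$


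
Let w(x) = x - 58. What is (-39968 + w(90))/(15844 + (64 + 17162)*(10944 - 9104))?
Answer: -9984/7927921 ≈ -0.0012593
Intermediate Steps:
w(x) = -58 + x
(-39968 + w(90))/(15844 + (64 + 17162)*(10944 - 9104)) = (-39968 + (-58 + 90))/(15844 + (64 + 17162)*(10944 - 9104)) = (-39968 + 32)/(15844 + 17226*1840) = -39936/(15844 + 31695840) = -39936/31711684 = -39936*1/31711684 = -9984/7927921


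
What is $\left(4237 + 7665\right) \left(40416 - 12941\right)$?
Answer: $327007450$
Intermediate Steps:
$\left(4237 + 7665\right) \left(40416 - 12941\right) = 11902 \cdot 27475 = 327007450$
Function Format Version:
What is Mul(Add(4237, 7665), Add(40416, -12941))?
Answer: 327007450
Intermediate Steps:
Mul(Add(4237, 7665), Add(40416, -12941)) = Mul(11902, 27475) = 327007450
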